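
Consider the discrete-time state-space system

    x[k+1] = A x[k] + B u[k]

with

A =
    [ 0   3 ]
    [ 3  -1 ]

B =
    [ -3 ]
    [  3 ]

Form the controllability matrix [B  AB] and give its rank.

2

AB = [[9], [-12]]
Controllability matrix C = [B  AB] = [[-3, 9], [3, -12]]
det(C) = (-3)·(-12) - 9·3 = 36 - 27 = 9 ≠ 0, so rank(C) = 2.
rank(C) = 2 = n, so the pair (A, B) is completely controllable.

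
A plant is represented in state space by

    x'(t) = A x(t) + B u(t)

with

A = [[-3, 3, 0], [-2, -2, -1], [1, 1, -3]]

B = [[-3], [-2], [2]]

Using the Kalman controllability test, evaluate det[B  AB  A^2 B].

-405

AB = [[3], [8], [-11]]
A^2B = [[15], [-11], [44]]
Controllability matrix C = [B  AB  A^2B] = [[-3, 3, 15], [-2, 8, -11], [2, -11, 44]]
Expanding along the first row, det(C) = (-3)·(8·44 - (-11)·(-11)) - 3·((-2)·44 - (-11)·2) + 15·((-2)·(-11) - 8·2) = (-3)·231 - 3·(-66) + 15·6 = -405
Since det(C) ≠ 0, rank(C) = 3 and the system is completely controllable.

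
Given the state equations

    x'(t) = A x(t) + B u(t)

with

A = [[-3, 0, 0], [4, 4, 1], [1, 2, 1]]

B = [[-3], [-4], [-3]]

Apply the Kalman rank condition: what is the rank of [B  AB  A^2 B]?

AB = [[9], [-31], [-14]]
A^2B = [[-27], [-102], [-67]]
Controllability matrix C = [B  AB  A^2B] = [[-3, 9, -27], [-4, -31, -102], [-3, -14, -67]]
det(C) = (-3)·((-31)·(-67) - (-102)·(-14)) - 9·((-4)·(-67) - (-102)·(-3)) + (-27)·((-4)·(-14) - (-31)·(-3)) = (-3)·649 - 9·(-38) + (-27)·(-37) = -606 ≠ 0, so rank(C) = 3.
rank(C) = 3 = n, so the pair (A, B) is completely controllable.

3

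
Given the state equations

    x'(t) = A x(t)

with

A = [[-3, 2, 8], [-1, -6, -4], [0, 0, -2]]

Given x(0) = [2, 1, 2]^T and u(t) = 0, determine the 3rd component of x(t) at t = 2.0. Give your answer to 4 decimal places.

0.0366

det(sI - A) = s^3 - (tr A)s^2 + (M11 + M22 + M33)s - det A, where Mii is the 2×2 principal minor of A obtained by deleting row i and column i.
tr A = (-3) + (-6) + (-2) = -11; M11 = (-6)·(-2) - (-4)·0 = 12 - 0 = 12; M22 = (-3)·(-2) - 8·0 = 6 - 0 = 6; M33 = (-3)·(-6) - 2·(-1) = 18 - (-2) = 20; sum of minors = 38.
det A = (-3)·((-6)·(-2) - (-4)·0) - 2·((-1)·(-2) - (-4)·0) + 8·((-1)·0 - (-6)·0) = (-3)·12 - 2·2 + 8·0 = -40.
So p(s) = det(sI - A) = s^3 + 11s^2 + 38s + 40.
Rational-root test: any integer root divides 40. Testing small divisors, s = -2 works: p(-2) = -8 + 44 + (-76) + 40 = 0, so (s + 2) is a factor.
Dividing, p(s) = (s + 2)(s^2 + 9s + 20).
Factor s^2 + 9s + 20: two numbers with sum -9 and product 20 are -4 and -5, so s^2 + 9s + 20 = (s + 4)(s + 5).
Hence p(s) = (s + 2) (s + 4) (s + 5), with roots -5, -4, -2.
The eigenvalues -5, -4, -2 are distinct and real, so A is diagonalisable and x(t) = e^{At} x(0) = V diag(e^{λ_i t}) V^{-1} x(0), where the columns of V are the eigenvectors.
λ = -5: A - (-5)I = [[2, 2, 8], [-1, -1, -4], [0, 0, 3]]. v must be orthogonal to every row; (row 1) × (row 3) = [6, -6, 0], so take v_1 = [-1, 1, 0]^T.
λ = -4: A - (-4)I = [[1, 2, 8], [-1, -2, -4], [0, 0, 2]]. v must be orthogonal to every row; (row 1) × (row 2) = [8, -4, 0], so take v_2 = [-2, 1, 0]^T.
λ = -2: A - (-2)I = [[-1, 2, 8], [-1, -4, -4], [0, 0, 0]]. v must be orthogonal to every row; (row 1) × (row 2) = [24, -12, 6], so take v_3 = [4, -2, 1]^T.
V = [v_1 v_2 v_3] = [[-1, -2, 4], [1, 1, -2], [0, 0, 1]] has det V = 1, so V^{-1} = adj(V)/det V = [[1, 2, 0], [-1, -1, 2], [0, 0, 1]].
Modal coordinates z(0) = V^{-1} x(0): 1·2 + 2·1 + 0·2 = 4; (-1)·2 + (-1)·1 + 2·2 = 1; 0·2 + 0·1 + 1·2 = 2; so z(0) = [4, 1, 2]^T.
x_3(t) = Σ_i (v_i)_3 · z_i(0) · e^{λ_i t} (row 3 of V times the modal terms).
x_3(2.0) = 0·4·e^{-5·2.0} + 0·1·e^{-4·2.0} + 1·2·e^{-2·2.0} = 0·0.000045 + 0·0.000335 + 2·0.018316 = 0.0366.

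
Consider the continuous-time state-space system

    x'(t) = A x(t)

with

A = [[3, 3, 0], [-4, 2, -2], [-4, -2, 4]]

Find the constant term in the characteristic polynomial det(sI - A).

Expand det(sI - A) for the 3×3 matrix.
p(s) = s^3 - 9s^2 + 34s - 84.
(Check: constant term = det(-A) = (-1)^3 det A = -84; coefficient of s^2 = -tr A = -9.)
The constant term is -84.

-84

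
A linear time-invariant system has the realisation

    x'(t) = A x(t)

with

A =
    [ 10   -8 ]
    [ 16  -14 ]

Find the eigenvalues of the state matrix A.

-6, 2

det(sI - A) = s^2 - (tr A)s + det A, with tr A = 10 + (-14) = -4 and det A = 10·(-14) - (-8)·16 = -140 - (-128) = -12.
So p(s) = det(sI - A) = s^2 + 4s - 12.
Factor s^2 + 4s - 12: two numbers with sum -4 and product -12 are 2 and -6, so s^2 + 4s - 12 = (s - 2)(s + 6).
Hence p(s) = (s - 2) (s + 6), with roots -6, 2.
At least one eigenvalue has non-negative real part, so the system is not asymptotically stable.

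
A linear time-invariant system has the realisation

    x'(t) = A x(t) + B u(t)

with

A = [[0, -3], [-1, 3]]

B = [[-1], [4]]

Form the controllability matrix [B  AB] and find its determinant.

AB = [[-12], [13]]
Controllability matrix C = [B  AB] = [[-1, -12], [4, 13]]
det(C) = (-1)·13 - (-12)·4 = -13 - (-48) = 35
Since det(C) ≠ 0, rank(C) = 2 and the system is completely controllable.

35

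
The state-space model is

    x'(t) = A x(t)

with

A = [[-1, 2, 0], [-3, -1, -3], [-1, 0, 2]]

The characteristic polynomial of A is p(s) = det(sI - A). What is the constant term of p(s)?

Expand det(sI - A) for the 3×3 matrix.
p(s) = s^3 + 3s - 20.
(Check: constant term = det(-A) = (-1)^3 det A = -20; coefficient of s^2 = -tr A = 0.)
The constant term is -20.

-20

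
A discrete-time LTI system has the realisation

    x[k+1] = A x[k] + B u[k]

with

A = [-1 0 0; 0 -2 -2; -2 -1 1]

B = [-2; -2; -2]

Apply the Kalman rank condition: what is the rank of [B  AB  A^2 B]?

3

AB = [[2], [8], [4]]
A^2B = [[-2], [-24], [-8]]
Controllability matrix C = [B  AB  A^2B] = [[-2, 2, -2], [-2, 8, -24], [-2, 4, -8]]
det(C) = (-2)·(8·(-8) - (-24)·4) - 2·((-2)·(-8) - (-24)·(-2)) + (-2)·((-2)·4 - 8·(-2)) = (-2)·32 - 2·(-32) + (-2)·8 = -16 ≠ 0, so rank(C) = 3.
rank(C) = 3 = n, so the pair (A, B) is completely controllable.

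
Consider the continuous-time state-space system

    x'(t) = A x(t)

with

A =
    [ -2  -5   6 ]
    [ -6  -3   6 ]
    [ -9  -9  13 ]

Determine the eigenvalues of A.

det(sI - A) = s^3 - (tr A)s^2 + (M11 + M22 + M33)s - det A, where Mii is the 2×2 principal minor of A obtained by deleting row i and column i.
tr A = (-2) + (-3) + 13 = 8; M11 = (-3)·13 - 6·(-9) = -39 - (-54) = 15; M22 = (-2)·13 - 6·(-9) = -26 - (-54) = 28; M33 = (-2)·(-3) - (-5)·(-6) = 6 - 30 = -24; sum of minors = 19.
det A = (-2)·((-3)·13 - 6·(-9)) - (-5)·((-6)·13 - 6·(-9)) + 6·((-6)·(-9) - (-3)·(-9)) = (-2)·15 - (-5)·(-24) + 6·27 = 12.
So p(s) = det(sI - A) = s^3 - 8s^2 + 19s - 12.
Rational-root test: any integer root divides -12. Testing small divisors, s = 1 works: p(1) = 1 + (-8) + 19 + (-12) = 0, so (s - 1) is a factor.
Dividing, p(s) = (s - 1)(s^2 - 7s + 12).
Factor s^2 - 7s + 12: two numbers with sum 7 and product 12 are 4 and 3, so s^2 - 7s + 12 = (s - 4)(s - 3).
Hence p(s) = (s - 4) (s - 3) (s - 1), with roots 1, 3, 4.
At least one eigenvalue has non-negative real part, so the system is not asymptotically stable.

1, 3, 4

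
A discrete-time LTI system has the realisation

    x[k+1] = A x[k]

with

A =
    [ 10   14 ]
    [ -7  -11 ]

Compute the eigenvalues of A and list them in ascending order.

-4, 3

det(zI - A) = z^2 - (tr A)z + det A, with tr A = 10 + (-11) = -1 and det A = 10·(-11) - 14·(-7) = -110 - (-98) = -12.
So p(z) = det(zI - A) = z^2 + z - 12.
Factor z^2 + z - 12: two numbers with sum -1 and product -12 are 3 and -4, so z^2 + z - 12 = (z - 3)(z + 4).
Hence p(z) = (z - 3) (z + 4), with roots -4, 3.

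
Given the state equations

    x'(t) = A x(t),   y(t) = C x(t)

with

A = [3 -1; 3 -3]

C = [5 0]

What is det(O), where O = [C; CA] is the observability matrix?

CA = [[15, -5]]
Observability matrix O = [C; CA] = [[5, 0], [15, -5]]
det(O) = 5·(-5) - 0·15 = -25 - 0 = -25
Since det(O) ≠ 0, rank(O) = 2 and the system is completely observable.

-25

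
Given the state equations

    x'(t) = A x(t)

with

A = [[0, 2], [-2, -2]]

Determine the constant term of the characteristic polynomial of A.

For a 2×2 matrix, det(sI - A) = s^2 - (tr A)s + det A.
tr A = -2, det A = 4.
So p(s) = s^2 + 2s + 4.
The constant term is 4.

4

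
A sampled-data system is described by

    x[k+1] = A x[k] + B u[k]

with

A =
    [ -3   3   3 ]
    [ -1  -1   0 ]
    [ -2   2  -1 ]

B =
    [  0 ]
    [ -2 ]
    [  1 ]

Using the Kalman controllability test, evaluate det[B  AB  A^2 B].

AB = [[-3], [2], [-5]]
A^2B = [[0], [1], [15]]
Controllability matrix C = [B  AB  A^2B] = [[0, -3, 0], [-2, 2, 1], [1, -5, 15]]
Expanding along the first row, det(C) = 0·(2·15 - 1·(-5)) - (-3)·((-2)·15 - 1·1) + 0·((-2)·(-5) - 2·1) = 0·35 - (-3)·(-31) + 0·8 = -93
Since det(C) ≠ 0, rank(C) = 3 and the system is completely controllable.

-93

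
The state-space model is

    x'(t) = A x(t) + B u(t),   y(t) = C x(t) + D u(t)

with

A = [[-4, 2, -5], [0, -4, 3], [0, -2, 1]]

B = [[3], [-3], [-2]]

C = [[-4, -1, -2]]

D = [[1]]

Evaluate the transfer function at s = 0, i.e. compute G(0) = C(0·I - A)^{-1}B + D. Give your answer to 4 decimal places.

-0.5000

G(0) = C(-A)^{-1}B + D = -C A^{-1} B + D.
det A = -8, so A^{-1} = (1/-8)·adj(A) = [[-1/4, -1, 7/4], [0, 1/2, -3/2], [0, 1, -2]]
A^{-1} B = [-5/4, 3/2, 1]^T
C A^{-1} B = 3/2
G(0) = D - C A^{-1} B = 1 - (3/2) = -1/2 ≈ -0.5000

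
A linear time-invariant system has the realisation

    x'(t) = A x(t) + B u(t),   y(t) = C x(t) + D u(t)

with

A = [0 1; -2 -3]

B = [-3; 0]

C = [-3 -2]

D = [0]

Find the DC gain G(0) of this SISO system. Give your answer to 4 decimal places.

G(0) = C(-A)^{-1}B + D = -C A^{-1} B + D.
det A = 2, so A^{-1} = (1/2)·adj(A) = [[-3/2, -1/2], [1, 0]]
A^{-1} B = [9/2, -3]^T
C A^{-1} B = -15/2
G(0) = D - C A^{-1} B = 0 - (-15/2) = 15/2 ≈ 7.5000

7.5000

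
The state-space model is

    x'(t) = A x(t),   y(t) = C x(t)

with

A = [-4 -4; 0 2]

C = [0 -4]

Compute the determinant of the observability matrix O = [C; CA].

CA = [[0, -8]]
Observability matrix O = [C; CA] = [[0, -4], [0, -8]]
det(O) = 0·(-8) - (-4)·0 = 0 - 0 = 0
Since det(O) = 0, rank(O) < 2 and the system is not completely observable.

0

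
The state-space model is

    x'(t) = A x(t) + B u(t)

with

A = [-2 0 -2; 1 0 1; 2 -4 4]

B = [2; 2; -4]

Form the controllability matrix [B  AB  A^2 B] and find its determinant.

-1152

AB = [[4], [-2], [-20]]
A^2B = [[32], [-16], [-64]]
Controllability matrix C = [B  AB  A^2B] = [[2, 4, 32], [2, -2, -16], [-4, -20, -64]]
Expanding along the first row, det(C) = 2·((-2)·(-64) - (-16)·(-20)) - 4·(2·(-64) - (-16)·(-4)) + 32·(2·(-20) - (-2)·(-4)) = 2·(-192) - 4·(-192) + 32·(-48) = -1152
Since det(C) ≠ 0, rank(C) = 3 and the system is completely controllable.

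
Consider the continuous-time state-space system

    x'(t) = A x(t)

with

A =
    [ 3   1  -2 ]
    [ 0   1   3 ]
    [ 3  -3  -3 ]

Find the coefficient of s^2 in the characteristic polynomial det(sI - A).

-1

Expand det(sI - A) for the 3×3 matrix.
p(s) = s^3 - s^2 + 6s - 33.
(Check: constant term = det(-A) = (-1)^3 det A = -33; coefficient of s^2 = -tr A = -1.)
The coefficient of s^2 is -1.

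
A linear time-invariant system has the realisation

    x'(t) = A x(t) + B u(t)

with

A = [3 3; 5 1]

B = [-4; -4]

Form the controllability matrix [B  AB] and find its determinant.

0

AB = [[-24], [-24]]
Controllability matrix C = [B  AB] = [[-4, -24], [-4, -24]]
det(C) = (-4)·(-24) - (-24)·(-4) = 96 - 96 = 0
Since det(C) = 0, rank(C) < 2 and the system is not completely controllable.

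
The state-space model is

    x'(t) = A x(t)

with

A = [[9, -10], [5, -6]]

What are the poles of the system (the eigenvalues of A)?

det(sI - A) = s^2 - (tr A)s + det A, with tr A = 9 + (-6) = 3 and det A = 9·(-6) - (-10)·5 = -54 - (-50) = -4.
So p(s) = det(sI - A) = s^2 - 3s - 4.
Factor s^2 - 3s - 4: two numbers with sum 3 and product -4 are 4 and -1, so s^2 - 3s - 4 = (s - 4)(s + 1).
Hence p(s) = (s - 4) (s + 1), with roots -1, 4.
At least one eigenvalue has non-negative real part, so the system is not asymptotically stable.

-1, 4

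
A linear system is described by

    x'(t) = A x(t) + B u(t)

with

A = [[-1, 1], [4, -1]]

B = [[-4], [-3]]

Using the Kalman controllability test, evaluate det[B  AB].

55

AB = [[1], [-13]]
Controllability matrix C = [B  AB] = [[-4, 1], [-3, -13]]
det(C) = (-4)·(-13) - 1·(-3) = 52 - (-3) = 55
Since det(C) ≠ 0, rank(C) = 2 and the system is completely controllable.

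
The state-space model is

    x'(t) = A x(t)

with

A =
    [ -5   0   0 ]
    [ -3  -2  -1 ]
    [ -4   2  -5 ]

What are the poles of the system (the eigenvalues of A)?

det(sI - A) = s^3 - (tr A)s^2 + (M11 + M22 + M33)s - det A, where Mii is the 2×2 principal minor of A obtained by deleting row i and column i.
tr A = (-5) + (-2) + (-5) = -12; M11 = (-2)·(-5) - (-1)·2 = 10 - (-2) = 12; M22 = (-5)·(-5) - 0·(-4) = 25 - 0 = 25; M33 = (-5)·(-2) - 0·(-3) = 10 - 0 = 10; sum of minors = 47.
det A = (-5)·((-2)·(-5) - (-1)·2) - 0·((-3)·(-5) - (-1)·(-4)) + 0·((-3)·2 - (-2)·(-4)) = (-5)·12 - 0·11 + 0·(-14) = -60.
So p(s) = det(sI - A) = s^3 + 12s^2 + 47s + 60.
Rational-root test: any integer root divides 60. Testing small divisors, s = -3 works: p(-3) = -27 + 108 + (-141) + 60 = 0, so (s + 3) is a factor.
Dividing, p(s) = (s + 3)(s^2 + 9s + 20).
Factor s^2 + 9s + 20: two numbers with sum -9 and product 20 are -4 and -5, so s^2 + 9s + 20 = (s + 4)(s + 5).
Hence p(s) = (s + 3) (s + 4) (s + 5), with roots -5, -4, -3.
All eigenvalues have negative real part, so the system is asymptotically stable.

-5, -4, -3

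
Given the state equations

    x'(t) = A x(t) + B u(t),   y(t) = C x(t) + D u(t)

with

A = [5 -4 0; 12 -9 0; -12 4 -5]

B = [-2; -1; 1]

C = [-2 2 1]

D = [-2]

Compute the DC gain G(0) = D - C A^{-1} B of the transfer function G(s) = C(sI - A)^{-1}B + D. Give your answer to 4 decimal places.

G(0) = C(-A)^{-1}B + D = -C A^{-1} B + D.
det A = -15, so A^{-1} = (1/-15)·adj(A) = [[-3, 4/3, 0], [-4, 5/3, 0], [4, -28/15, -1/5]]
A^{-1} B = [14/3, 19/3, -19/3]^T
C A^{-1} B = -3
G(0) = D - C A^{-1} B = -2 - (-3) = 1

1.0000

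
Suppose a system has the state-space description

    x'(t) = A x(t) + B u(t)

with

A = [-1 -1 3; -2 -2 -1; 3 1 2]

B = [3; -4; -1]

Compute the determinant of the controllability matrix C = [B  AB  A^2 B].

-34

AB = [[-2], [3], [3]]
A^2B = [[8], [-5], [3]]
Controllability matrix C = [B  AB  A^2B] = [[3, -2, 8], [-4, 3, -5], [-1, 3, 3]]
Expanding along the first row, det(C) = 3·(3·3 - (-5)·3) - (-2)·((-4)·3 - (-5)·(-1)) + 8·((-4)·3 - 3·(-1)) = 3·24 - (-2)·(-17) + 8·(-9) = -34
Since det(C) ≠ 0, rank(C) = 3 and the system is completely controllable.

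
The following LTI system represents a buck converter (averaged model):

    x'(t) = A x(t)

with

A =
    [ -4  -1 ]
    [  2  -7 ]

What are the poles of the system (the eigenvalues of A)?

-6, -5

det(sI - A) = s^2 - (tr A)s + det A, with tr A = (-4) + (-7) = -11 and det A = (-4)·(-7) - (-1)·2 = 28 - (-2) = 30.
So p(s) = det(sI - A) = s^2 + 11s + 30.
Factor s^2 + 11s + 30: two numbers with sum -11 and product 30 are -5 and -6, so s^2 + 11s + 30 = (s + 5)(s + 6).
Hence p(s) = (s + 5) (s + 6), with roots -6, -5.
All eigenvalues have negative real part, so the system is asymptotically stable.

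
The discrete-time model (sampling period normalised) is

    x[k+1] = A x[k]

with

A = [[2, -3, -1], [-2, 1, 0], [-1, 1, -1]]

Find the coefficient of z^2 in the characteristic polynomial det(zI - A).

Expand det(zI - A) for the 3×3 matrix.
p(z) = z^3 - 2z^2 - 8z - 5.
(Check: constant term = det(-A) = (-1)^3 det A = -5; coefficient of z^2 = -tr A = -2.)
The coefficient of z^2 is -2.

-2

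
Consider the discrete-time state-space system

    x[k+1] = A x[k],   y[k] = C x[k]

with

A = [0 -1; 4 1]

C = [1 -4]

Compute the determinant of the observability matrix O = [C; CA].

CA = [[-16, -5]]
Observability matrix O = [C; CA] = [[1, -4], [-16, -5]]
det(O) = 1·(-5) - (-4)·(-16) = -5 - 64 = -69
Since det(O) ≠ 0, rank(O) = 2 and the system is completely observable.

-69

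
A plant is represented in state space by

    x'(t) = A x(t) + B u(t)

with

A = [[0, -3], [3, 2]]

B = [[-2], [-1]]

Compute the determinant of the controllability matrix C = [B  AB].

AB = [[3], [-8]]
Controllability matrix C = [B  AB] = [[-2, 3], [-1, -8]]
det(C) = (-2)·(-8) - 3·(-1) = 16 - (-3) = 19
Since det(C) ≠ 0, rank(C) = 2 and the system is completely controllable.

19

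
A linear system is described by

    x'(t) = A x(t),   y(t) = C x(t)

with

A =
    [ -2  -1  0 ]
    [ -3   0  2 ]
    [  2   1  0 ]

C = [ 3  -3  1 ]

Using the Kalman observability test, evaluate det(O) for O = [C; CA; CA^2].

CA = [[5, -2, -6]]
CA^2 = [[-16, -11, -4]]
Observability matrix O = [C; CA; CA^2] = [[3, -3, 1], [5, -2, -6], [-16, -11, -4]]
Expanding along the first row, det(O) = 3·((-2)·(-4) - (-6)·(-11)) - (-3)·(5·(-4) - (-6)·(-16)) + 1·(5·(-11) - (-2)·(-16)) = 3·(-58) - (-3)·(-116) + 1·(-87) = -609
Since det(O) ≠ 0, rank(O) = 3 and the system is completely observable.

-609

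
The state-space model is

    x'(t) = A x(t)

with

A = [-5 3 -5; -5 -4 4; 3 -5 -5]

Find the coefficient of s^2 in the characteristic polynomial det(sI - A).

14

Expand det(sI - A) for the 3×3 matrix.
p(s) = s^3 + 14s^2 + 115s + 424.
(Check: constant term = det(-A) = (-1)^3 det A = 424; coefficient of s^2 = -tr A = 14.)
The coefficient of s^2 is 14.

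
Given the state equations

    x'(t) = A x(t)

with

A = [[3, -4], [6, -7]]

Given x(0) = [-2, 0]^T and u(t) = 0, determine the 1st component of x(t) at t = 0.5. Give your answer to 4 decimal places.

-2.7467

det(sI - A) = s^2 - (tr A)s + det A, with tr A = 3 + (-7) = -4 and det A = 3·(-7) - (-4)·6 = -21 - (-24) = 3.
So p(s) = det(sI - A) = s^2 + 4s + 3.
Factor s^2 + 4s + 3: two numbers with sum -4 and product 3 are -1 and -3, so s^2 + 4s + 3 = (s + 1)(s + 3).
Hence p(s) = (s + 1) (s + 3), with roots -3, -1.
The eigenvalues -3, -1 are distinct and real, so A is diagonalisable and x(t) = e^{At} x(0) = V diag(e^{λ_i t}) V^{-1} x(0), where the columns of V are the eigenvectors.
λ = -3: A - (-3)I = [[6, -4], [6, -4]]. Row 1 gives 6·v1 + (-4)·v2 = 0, so take v_1 = [2, 3]^T.
λ = -1: A - (-1)I = [[4, -4], [6, -6]]. Row 1 gives 4·v1 + (-4)·v2 = 0, so take v_2 = [1, 1]^T.
V = [v_1 v_2] = [[2, 1], [3, 1]] has det V = -1, so V^{-1} = adj(V)/det V = [[-1, 1], [3, -2]].
Modal coordinates z(0) = V^{-1} x(0): (-1)·(-2) + 1·0 = 2; 3·(-2) + (-2)·0 = -6; so z(0) = [2, -6]^T.
x_1(t) = Σ_i (v_i)_1 · z_i(0) · e^{λ_i t} (row 1 of V times the modal terms).
x_1(0.5) = 2·2·e^{-3·0.5} + 1·(-6)·e^{-1·0.5} = 4·0.223130 + (-6)·0.606531 = -2.7467.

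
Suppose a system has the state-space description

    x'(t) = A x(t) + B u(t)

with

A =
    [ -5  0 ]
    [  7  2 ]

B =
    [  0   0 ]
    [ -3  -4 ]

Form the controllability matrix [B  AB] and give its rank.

AB = [[0, 0], [-6, -8]]
Controllability matrix C = [B  AB] = [[0, 0, 0, 0], [-3, -4, -6, -8]]
Every column of C is a scalar multiple of column 1 = [0, -3] (multipliers 1, 4/3, 2, 8/3), so the columns span a one-dimensional space.
C ≠ 0, hence rank(C) = 1.
rank(C) = 1 < n = 2, so the pair (A, B) is not completely controllable.

1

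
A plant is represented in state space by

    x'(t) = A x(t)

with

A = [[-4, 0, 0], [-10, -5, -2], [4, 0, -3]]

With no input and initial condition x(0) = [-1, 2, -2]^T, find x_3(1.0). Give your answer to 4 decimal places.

-0.2255

det(sI - A) = s^3 - (tr A)s^2 + (M11 + M22 + M33)s - det A, where Mii is the 2×2 principal minor of A obtained by deleting row i and column i.
tr A = (-4) + (-5) + (-3) = -12; M11 = (-5)·(-3) - (-2)·0 = 15 - 0 = 15; M22 = (-4)·(-3) - 0·4 = 12 - 0 = 12; M33 = (-4)·(-5) - 0·(-10) = 20 - 0 = 20; sum of minors = 47.
det A = (-4)·((-5)·(-3) - (-2)·0) - 0·((-10)·(-3) - (-2)·4) + 0·((-10)·0 - (-5)·4) = (-4)·15 - 0·38 + 0·20 = -60.
So p(s) = det(sI - A) = s^3 + 12s^2 + 47s + 60.
Rational-root test: any integer root divides 60. Testing small divisors, s = -3 works: p(-3) = -27 + 108 + (-141) + 60 = 0, so (s + 3) is a factor.
Dividing, p(s) = (s + 3)(s^2 + 9s + 20).
Factor s^2 + 9s + 20: two numbers with sum -9 and product 20 are -4 and -5, so s^2 + 9s + 20 = (s + 4)(s + 5).
Hence p(s) = (s + 3) (s + 4) (s + 5), with roots -5, -4, -3.
The eigenvalues -5, -4, -3 are distinct and real, so A is diagonalisable and x(t) = e^{At} x(0) = V diag(e^{λ_i t}) V^{-1} x(0), where the columns of V are the eigenvectors.
λ = -5: A - (-5)I = [[1, 0, 0], [-10, 0, -2], [4, 0, 2]]. v must be orthogonal to every row; (row 1) × (row 2) = [0, 2, 0], so take v_1 = [0, 1, 0]^T.
λ = -4: A - (-4)I = [[0, 0, 0], [-10, -1, -2], [4, 0, 1]]. v must be orthogonal to every row; (row 2) × (row 3) = [-1, 2, 4], so take v_2 = [1, -2, -4]^T.
λ = -3: A - (-3)I = [[-1, 0, 0], [-10, -2, -2], [4, 0, 0]]. v must be orthogonal to every row; (row 1) × (row 2) = [0, -2, 2], so take v_3 = [0, -1, 1]^T.
V = [v_1 v_2 v_3] = [[0, 1, 0], [1, -2, -1], [0, -4, 1]] has det V = -1, so V^{-1} = adj(V)/det V = [[6, 1, 1], [1, 0, 0], [4, 0, 1]].
Modal coordinates z(0) = V^{-1} x(0): 6·(-1) + 1·2 + 1·(-2) = -6; 1·(-1) + 0·2 + 0·(-2) = -1; 4·(-1) + 0·2 + 1·(-2) = -6; so z(0) = [-6, -1, -6]^T.
x_3(t) = Σ_i (v_i)_3 · z_i(0) · e^{λ_i t} (row 3 of V times the modal terms).
x_3(1.0) = 0·(-6)·e^{-5·1.0} + (-4)·(-1)·e^{-4·1.0} + 1·(-6)·e^{-3·1.0} = 0·0.006738 + 4·0.018316 + (-6)·0.049787 = -0.2255.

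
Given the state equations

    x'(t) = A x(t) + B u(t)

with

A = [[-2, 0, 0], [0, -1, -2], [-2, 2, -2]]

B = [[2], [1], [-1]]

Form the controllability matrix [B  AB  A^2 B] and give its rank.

3

AB = [[-4], [1], [0]]
A^2B = [[8], [-1], [10]]
Controllability matrix C = [B  AB  A^2B] = [[2, -4, 8], [1, 1, -1], [-1, 0, 10]]
det(C) = 2·(1·10 - (-1)·0) - (-4)·(1·10 - (-1)·(-1)) + 8·(1·0 - 1·(-1)) = 2·10 - (-4)·9 + 8·1 = 64 ≠ 0, so rank(C) = 3.
rank(C) = 3 = n, so the pair (A, B) is completely controllable.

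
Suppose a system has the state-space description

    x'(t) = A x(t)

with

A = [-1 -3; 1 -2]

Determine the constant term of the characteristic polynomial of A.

5

For a 2×2 matrix, det(sI - A) = s^2 - (tr A)s + det A.
tr A = -3, det A = 5.
So p(s) = s^2 + 3s + 5.
The constant term is 5.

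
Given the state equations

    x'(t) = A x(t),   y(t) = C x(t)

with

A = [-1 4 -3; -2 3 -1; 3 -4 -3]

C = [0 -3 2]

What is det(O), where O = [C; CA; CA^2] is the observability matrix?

415

CA = [[12, -17, -3]]
CA^2 = [[13, 9, -10]]
Observability matrix O = [C; CA; CA^2] = [[0, -3, 2], [12, -17, -3], [13, 9, -10]]
Expanding along the first row, det(O) = 0·((-17)·(-10) - (-3)·9) - (-3)·(12·(-10) - (-3)·13) + 2·(12·9 - (-17)·13) = 0·197 - (-3)·(-81) + 2·329 = 415
Since det(O) ≠ 0, rank(O) = 3 and the system is completely observable.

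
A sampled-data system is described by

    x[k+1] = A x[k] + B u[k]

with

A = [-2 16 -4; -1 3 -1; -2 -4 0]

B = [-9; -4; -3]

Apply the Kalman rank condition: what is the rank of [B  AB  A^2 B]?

AB = [[-34], [0], [34]]
A^2B = [[-68], [0], [68]]
Controllability matrix C = [B  AB  A^2B] = [[-9, -34, -68], [-4, 0, 0], [-3, 34, 68]]
The rows r1, r2, r3 of C are linearly dependent: r1 - 3·r2 + r3 = 0 (check each entry), so rank(C) ≤ 2.
The 2×2 minor from rows 1, 2, columns 1, 2 is (-9)·0 - (-34)·(-4) = 0 - 136 = -136 ≠ 0, so rank(C) = 2.
rank(C) = 2 < n = 3, so the pair (A, B) is not completely controllable.

2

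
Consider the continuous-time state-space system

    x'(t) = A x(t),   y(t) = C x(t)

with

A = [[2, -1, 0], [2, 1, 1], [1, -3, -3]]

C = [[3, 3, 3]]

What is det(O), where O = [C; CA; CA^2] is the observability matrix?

-972

CA = [[15, -9, -6]]
CA^2 = [[6, -6, 9]]
Observability matrix O = [C; CA; CA^2] = [[3, 3, 3], [15, -9, -6], [6, -6, 9]]
Expanding along the first row, det(O) = 3·((-9)·9 - (-6)·(-6)) - 3·(15·9 - (-6)·6) + 3·(15·(-6) - (-9)·6) = 3·(-117) - 3·171 + 3·(-36) = -972
Since det(O) ≠ 0, rank(O) = 3 and the system is completely observable.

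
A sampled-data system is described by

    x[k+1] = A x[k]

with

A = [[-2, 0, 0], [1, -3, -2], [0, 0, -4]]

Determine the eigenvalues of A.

-4, -3, -2

det(zI - A) = z^3 - (tr A)z^2 + (M11 + M22 + M33)z - det A, where Mii is the 2×2 principal minor of A obtained by deleting row i and column i.
tr A = (-2) + (-3) + (-4) = -9; M11 = (-3)·(-4) - (-2)·0 = 12 - 0 = 12; M22 = (-2)·(-4) - 0·0 = 8 - 0 = 8; M33 = (-2)·(-3) - 0·1 = 6 - 0 = 6; sum of minors = 26.
det A = (-2)·((-3)·(-4) - (-2)·0) - 0·(1·(-4) - (-2)·0) + 0·(1·0 - (-3)·0) = (-2)·12 - 0·(-4) + 0·0 = -24.
So p(z) = det(zI - A) = z^3 + 9z^2 + 26z + 24.
Rational-root test: any integer root divides 24. Testing small divisors, z = -2 works: p(-2) = -8 + 36 + (-52) + 24 = 0, so (z + 2) is a factor.
Dividing, p(z) = (z + 2)(z^2 + 7z + 12).
Factor z^2 + 7z + 12: two numbers with sum -7 and product 12 are -3 and -4, so z^2 + 7z + 12 = (z + 3)(z + 4).
Hence p(z) = (z + 2) (z + 3) (z + 4), with roots -4, -3, -2.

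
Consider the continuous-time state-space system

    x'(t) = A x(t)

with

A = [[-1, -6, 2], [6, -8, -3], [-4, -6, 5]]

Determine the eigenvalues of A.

-5, -2, 3

det(sI - A) = s^3 - (tr A)s^2 + (M11 + M22 + M33)s - det A, where Mii is the 2×2 principal minor of A obtained by deleting row i and column i.
tr A = (-1) + (-8) + 5 = -4; M11 = (-8)·5 - (-3)·(-6) = -40 - 18 = -58; M22 = (-1)·5 - 2·(-4) = -5 - (-8) = 3; M33 = (-1)·(-8) - (-6)·6 = 8 - (-36) = 44; sum of minors = -11.
det A = (-1)·((-8)·5 - (-3)·(-6)) - (-6)·(6·5 - (-3)·(-4)) + 2·(6·(-6) - (-8)·(-4)) = (-1)·(-58) - (-6)·18 + 2·(-68) = 30.
So p(s) = det(sI - A) = s^3 + 4s^2 - 11s - 30.
Rational-root test: any integer root divides -30. Testing small divisors, s = -2 works: p(-2) = -8 + 16 + 22 + (-30) = 0, so (s + 2) is a factor.
Dividing, p(s) = (s + 2)(s^2 + 2s - 15).
Factor s^2 + 2s - 15: two numbers with sum -2 and product -15 are 3 and -5, so s^2 + 2s - 15 = (s - 3)(s + 5).
Hence p(s) = (s - 3) (s + 2) (s + 5), with roots -5, -2, 3.
At least one eigenvalue has non-negative real part, so the system is not asymptotically stable.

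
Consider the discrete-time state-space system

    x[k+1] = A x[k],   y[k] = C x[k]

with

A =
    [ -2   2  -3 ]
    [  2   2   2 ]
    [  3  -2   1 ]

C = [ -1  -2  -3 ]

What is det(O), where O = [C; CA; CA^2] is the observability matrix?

-964

CA = [[-11, 0, -4]]
CA^2 = [[10, -14, 29]]
Observability matrix O = [C; CA; CA^2] = [[-1, -2, -3], [-11, 0, -4], [10, -14, 29]]
Expanding along the first row, det(O) = (-1)·(0·29 - (-4)·(-14)) - (-2)·((-11)·29 - (-4)·10) + (-3)·((-11)·(-14) - 0·10) = (-1)·(-56) - (-2)·(-279) + (-3)·154 = -964
Since det(O) ≠ 0, rank(O) = 3 and the system is completely observable.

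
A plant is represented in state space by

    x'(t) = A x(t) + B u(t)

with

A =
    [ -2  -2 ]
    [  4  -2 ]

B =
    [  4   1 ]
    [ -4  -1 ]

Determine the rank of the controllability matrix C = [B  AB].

2

AB = [[0, 0], [24, 6]]
Controllability matrix C = [B  AB] = [[4, 1, 0, 0], [-4, -1, 24, 6]]
Take the 2×2 submatrix of C formed by columns 1, 3: [[4, 0], [-4, 24]]. Its determinant is 4·24 - 0·(-4) = 96 - 0 = 96 ≠ 0.
So rank(C) ≥ 2; since C has 2 rows, rank(C) = 2.
rank(C) = 2 = n, so the pair (A, B) is completely controllable.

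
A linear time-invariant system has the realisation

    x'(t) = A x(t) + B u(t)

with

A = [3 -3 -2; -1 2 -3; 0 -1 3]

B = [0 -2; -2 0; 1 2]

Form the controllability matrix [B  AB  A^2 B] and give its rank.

3

AB = [[4, -10], [-7, -4], [5, 6]]
A^2B = [[23, -30], [-33, -16], [22, 22]]
Controllability matrix C = [B  AB  A^2B] = [[0, -2, 4, -10, 23, -30], [-2, 0, -7, -4, -33, -16], [1, 2, 5, 6, 22, 22]]
Take the 3×3 submatrix of C formed by columns 1, 2, 3: [[0, -2, 4], [-2, 0, -7], [1, 2, 5]]. Its determinant is 0·(0·5 - (-7)·2) - (-2)·((-2)·5 - (-7)·1) + 4·((-2)·2 - 0·1) = 0·14 - (-2)·(-3) + 4·(-4) = -22 ≠ 0.
So rank(C) ≥ 3; since C has 3 rows, rank(C) = 3.
rank(C) = 3 = n, so the pair (A, B) is completely controllable.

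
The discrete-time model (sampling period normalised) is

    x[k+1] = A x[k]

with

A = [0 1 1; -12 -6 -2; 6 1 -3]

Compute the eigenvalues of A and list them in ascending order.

det(zI - A) = z^3 - (tr A)z^2 + (M11 + M22 + M33)z - det A, where Mii is the 2×2 principal minor of A obtained by deleting row i and column i.
tr A = 0 + (-6) + (-3) = -9; M11 = (-6)·(-3) - (-2)·1 = 18 - (-2) = 20; M22 = 0·(-3) - 1·6 = 0 - 6 = -6; M33 = 0·(-6) - 1·(-12) = 0 - (-12) = 12; sum of minors = 26.
det A = 0·((-6)·(-3) - (-2)·1) - 1·((-12)·(-3) - (-2)·6) + 1·((-12)·1 - (-6)·6) = 0·20 - 1·48 + 1·24 = -24.
So p(z) = det(zI - A) = z^3 + 9z^2 + 26z + 24.
Rational-root test: any integer root divides 24. Testing small divisors, z = -2 works: p(-2) = -8 + 36 + (-52) + 24 = 0, so (z + 2) is a factor.
Dividing, p(z) = (z + 2)(z^2 + 7z + 12).
Factor z^2 + 7z + 12: two numbers with sum -7 and product 12 are -3 and -4, so z^2 + 7z + 12 = (z + 3)(z + 4).
Hence p(z) = (z + 2) (z + 3) (z + 4), with roots -4, -3, -2.

-4, -3, -2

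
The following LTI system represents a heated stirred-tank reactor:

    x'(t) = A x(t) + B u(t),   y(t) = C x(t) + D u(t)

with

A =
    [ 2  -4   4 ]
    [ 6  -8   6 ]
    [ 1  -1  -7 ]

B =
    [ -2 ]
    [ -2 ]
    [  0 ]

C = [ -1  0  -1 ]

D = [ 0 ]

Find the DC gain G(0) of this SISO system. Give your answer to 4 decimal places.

1.0000

G(0) = C(-A)^{-1}B + D = -C A^{-1} B + D.
det A = -60, so A^{-1} = (1/-60)·adj(A) = [[-31/30, 8/15, -2/15], [-4/5, 3/10, -1/5], [-1/30, 1/30, -2/15]]
A^{-1} B = [1, 1, 0]^T
C A^{-1} B = -1
G(0) = D - C A^{-1} B = 0 - (-1) = 1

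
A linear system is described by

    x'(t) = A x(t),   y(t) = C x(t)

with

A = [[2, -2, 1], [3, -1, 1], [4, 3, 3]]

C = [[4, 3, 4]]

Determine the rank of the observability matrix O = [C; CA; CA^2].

3

CA = [[33, 1, 19]]
CA^2 = [[145, -10, 91]]
Observability matrix O = [C; CA; CA^2] = [[4, 3, 4], [33, 1, 19], [145, -10, 91]]
det(O) = 4·(1·91 - 19·(-10)) - 3·(33·91 - 19·145) + 4·(33·(-10) - 1·145) = 4·281 - 3·248 + 4·(-475) = -1520 ≠ 0, so rank(O) = 3.
rank(O) = 3 = n, so the pair (A, C) is completely observable.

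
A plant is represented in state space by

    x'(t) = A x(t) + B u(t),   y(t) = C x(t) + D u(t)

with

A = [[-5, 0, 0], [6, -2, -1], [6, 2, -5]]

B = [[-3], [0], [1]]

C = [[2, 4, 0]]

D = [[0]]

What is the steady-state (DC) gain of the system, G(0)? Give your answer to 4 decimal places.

-6.3333

G(0) = C(-A)^{-1}B + D = -C A^{-1} B + D.
det A = -60, so A^{-1} = (1/-60)·adj(A) = [[-1/5, 0, 0], [-2/5, -5/12, 1/12], [-2/5, -1/6, -1/6]]
A^{-1} B = [3/5, 77/60, 31/30]^T
C A^{-1} B = 19/3
G(0) = D - C A^{-1} B = 0 - (19/3) = -19/3 ≈ -6.3333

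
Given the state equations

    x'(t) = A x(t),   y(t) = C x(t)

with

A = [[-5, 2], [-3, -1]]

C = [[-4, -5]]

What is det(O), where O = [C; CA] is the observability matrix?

187

CA = [[35, -3]]
Observability matrix O = [C; CA] = [[-4, -5], [35, -3]]
det(O) = (-4)·(-3) - (-5)·35 = 12 - (-175) = 187
Since det(O) ≠ 0, rank(O) = 2 and the system is completely observable.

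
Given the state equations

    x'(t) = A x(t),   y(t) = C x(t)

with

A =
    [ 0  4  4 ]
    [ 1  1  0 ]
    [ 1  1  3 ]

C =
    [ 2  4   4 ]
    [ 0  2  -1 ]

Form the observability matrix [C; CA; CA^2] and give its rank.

3

CA = [[8, 16, 20], [1, 1, -3]]
CA^2 = [[36, 68, 92], [-2, 2, -5]]
Observability matrix O = [C; CA; CA^2] = [[2, 4, 4], [0, 2, -1], [8, 16, 20], [1, 1, -3], [36, 68, 92], [-2, 2, -5]]
Take the 3×3 submatrix of O formed by rows 1, 2, 3: [[2, 4, 4], [0, 2, -1], [8, 16, 20]]. Its determinant is 2·(2·20 - (-1)·16) - 4·(0·20 - (-1)·8) + 4·(0·16 - 2·8) = 2·56 - 4·8 + 4·(-16) = 16 ≠ 0.
So rank(O) ≥ 3; since O has 3 columns, rank(O) = 3.
rank(O) = 3 = n, so the pair (A, C) is completely observable.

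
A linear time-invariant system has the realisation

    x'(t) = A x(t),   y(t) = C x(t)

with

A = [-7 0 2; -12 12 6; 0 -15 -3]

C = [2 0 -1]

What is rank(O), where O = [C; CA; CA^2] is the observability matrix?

CA = [[-14, 15, 7]]
CA^2 = [[-82, 75, 41]]
Observability matrix O = [C; CA; CA^2] = [[2, 0, -1], [-14, 15, 7], [-82, 75, 41]]
The columns c1, c2, c3 of O are linearly dependent: c1 + 2·c3 = 0 (check each entry), so rank(O) ≤ 2.
The 2×2 minor from rows 1, 2, columns 1, 2 is 2·15 - 0·(-14) = 30 - 0 = 30 ≠ 0, so rank(O) = 2.
rank(O) = 2 < n = 3, so the pair (A, C) is not completely observable.

2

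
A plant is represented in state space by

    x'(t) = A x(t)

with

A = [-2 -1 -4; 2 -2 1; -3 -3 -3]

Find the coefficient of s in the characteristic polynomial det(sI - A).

Expand det(sI - A) for the 3×3 matrix.
p(s) = s^3 + 7s^2 + 9s - 27.
(Check: constant term = det(-A) = (-1)^3 det A = -27; coefficient of s^2 = -tr A = 7.)
The coefficient of s is 9.

9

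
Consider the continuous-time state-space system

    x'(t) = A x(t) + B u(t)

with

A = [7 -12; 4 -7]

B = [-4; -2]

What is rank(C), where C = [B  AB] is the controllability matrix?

1

AB = [[-4], [-2]]
Controllability matrix C = [B  AB] = [[-4, -4], [-2, -2]]
Every column of C is a scalar multiple of column 1 = [-4, -2] (multipliers 1, 1), so the columns span a one-dimensional space.
C ≠ 0, hence rank(C) = 1.
rank(C) = 1 < n = 2, so the pair (A, B) is not completely controllable.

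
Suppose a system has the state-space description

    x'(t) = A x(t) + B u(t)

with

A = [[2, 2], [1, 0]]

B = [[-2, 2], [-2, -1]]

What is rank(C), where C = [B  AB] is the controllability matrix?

2

AB = [[-8, 2], [-2, 2]]
Controllability matrix C = [B  AB] = [[-2, 2, -8, 2], [-2, -1, -2, 2]]
Take the 2×2 submatrix of C formed by columns 1, 2: [[-2, 2], [-2, -1]]. Its determinant is (-2)·(-1) - 2·(-2) = 2 - (-4) = 6 ≠ 0.
So rank(C) ≥ 2; since C has 2 rows, rank(C) = 2.
rank(C) = 2 = n, so the pair (A, B) is completely controllable.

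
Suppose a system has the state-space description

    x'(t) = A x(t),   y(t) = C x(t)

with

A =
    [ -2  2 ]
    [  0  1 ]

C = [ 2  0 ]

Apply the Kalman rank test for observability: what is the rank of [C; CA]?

CA = [[-4, 4]]
Observability matrix O = [C; CA] = [[2, 0], [-4, 4]]
det(O) = 2·4 - 0·(-4) = 8 - 0 = 8 ≠ 0, so rank(O) = 2.
rank(O) = 2 = n, so the pair (A, C) is completely observable.

2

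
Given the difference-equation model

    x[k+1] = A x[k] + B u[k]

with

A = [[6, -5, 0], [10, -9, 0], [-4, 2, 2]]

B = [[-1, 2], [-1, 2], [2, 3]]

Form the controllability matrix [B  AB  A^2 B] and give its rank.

AB = [[-1, 2], [-1, 2], [6, 2]]
A^2B = [[-1, 2], [-1, 2], [14, 0]]
Controllability matrix C = [B  AB  A^2B] = [[-1, 2, -1, 2, -1, 2], [-1, 2, -1, 2, -1, 2], [2, 3, 6, 2, 14, 0]]
The rows r1, r2, r3 of C are linearly dependent: -r1 + r2 = 0 (check each entry), so rank(C) ≤ 2.
The 2×2 minor from rows 1, 3, columns 1, 2 is (-1)·3 - 2·2 = -3 - 4 = -7 ≠ 0, so rank(C) = 2.
rank(C) = 2 < n = 3, so the pair (A, B) is not completely controllable.

2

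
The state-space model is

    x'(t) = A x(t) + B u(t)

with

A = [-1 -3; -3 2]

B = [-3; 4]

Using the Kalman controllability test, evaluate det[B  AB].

-15

AB = [[-9], [17]]
Controllability matrix C = [B  AB] = [[-3, -9], [4, 17]]
det(C) = (-3)·17 - (-9)·4 = -51 - (-36) = -15
Since det(C) ≠ 0, rank(C) = 2 and the system is completely controllable.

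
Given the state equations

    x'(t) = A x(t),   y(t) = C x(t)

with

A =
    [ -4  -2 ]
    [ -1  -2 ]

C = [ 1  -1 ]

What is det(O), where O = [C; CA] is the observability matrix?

-3

CA = [[-3, 0]]
Observability matrix O = [C; CA] = [[1, -1], [-3, 0]]
det(O) = 1·0 - (-1)·(-3) = 0 - 3 = -3
Since det(O) ≠ 0, rank(O) = 2 and the system is completely observable.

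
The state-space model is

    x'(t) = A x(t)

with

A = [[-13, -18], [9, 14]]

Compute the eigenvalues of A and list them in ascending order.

det(sI - A) = s^2 - (tr A)s + det A, with tr A = (-13) + 14 = 1 and det A = (-13)·14 - (-18)·9 = -182 - (-162) = -20.
So p(s) = det(sI - A) = s^2 - s - 20.
Factor s^2 - s - 20: two numbers with sum 1 and product -20 are 5 and -4, so s^2 - s - 20 = (s - 5)(s + 4).
Hence p(s) = (s - 5) (s + 4), with roots -4, 5.
At least one eigenvalue has non-negative real part, so the system is not asymptotically stable.

-4, 5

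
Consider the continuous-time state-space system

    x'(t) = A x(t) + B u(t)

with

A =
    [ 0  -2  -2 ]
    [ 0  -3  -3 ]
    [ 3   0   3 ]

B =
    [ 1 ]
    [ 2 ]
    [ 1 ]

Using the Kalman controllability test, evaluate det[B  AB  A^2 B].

18

AB = [[-6], [-9], [6]]
A^2B = [[6], [9], [0]]
Controllability matrix C = [B  AB  A^2B] = [[1, -6, 6], [2, -9, 9], [1, 6, 0]]
Expanding along the first row, det(C) = 1·((-9)·0 - 9·6) - (-6)·(2·0 - 9·1) + 6·(2·6 - (-9)·1) = 1·(-54) - (-6)·(-9) + 6·21 = 18
Since det(C) ≠ 0, rank(C) = 3 and the system is completely controllable.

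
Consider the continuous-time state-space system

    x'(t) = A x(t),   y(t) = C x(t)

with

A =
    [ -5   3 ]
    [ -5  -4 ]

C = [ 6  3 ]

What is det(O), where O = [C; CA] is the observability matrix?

CA = [[-45, 6]]
Observability matrix O = [C; CA] = [[6, 3], [-45, 6]]
det(O) = 6·6 - 3·(-45) = 36 - (-135) = 171
Since det(O) ≠ 0, rank(O) = 2 and the system is completely observable.

171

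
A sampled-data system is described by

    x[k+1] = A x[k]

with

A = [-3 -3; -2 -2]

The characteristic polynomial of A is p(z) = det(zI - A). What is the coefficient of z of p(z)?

For a 2×2 matrix, det(zI - A) = z^2 - (tr A)z + det A.
tr A = -5, det A = 0.
So p(z) = z^2 + 5z.
The coefficient of z is 5.

5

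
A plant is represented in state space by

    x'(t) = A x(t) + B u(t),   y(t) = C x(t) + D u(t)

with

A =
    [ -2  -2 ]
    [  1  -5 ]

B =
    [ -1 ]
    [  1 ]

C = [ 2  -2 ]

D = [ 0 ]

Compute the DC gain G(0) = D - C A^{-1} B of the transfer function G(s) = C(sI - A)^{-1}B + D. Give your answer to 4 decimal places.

G(0) = C(-A)^{-1}B + D = -C A^{-1} B + D.
det A = 12, so A^{-1} = (1/12)·adj(A) = [[-5/12, 1/6], [-1/12, -1/6]]
A^{-1} B = [7/12, -1/12]^T
C A^{-1} B = 4/3
G(0) = D - C A^{-1} B = 0 - (4/3) = -4/3 ≈ -1.3333

-1.3333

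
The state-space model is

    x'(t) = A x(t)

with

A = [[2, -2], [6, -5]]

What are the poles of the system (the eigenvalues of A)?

-2, -1

det(sI - A) = s^2 - (tr A)s + det A, with tr A = 2 + (-5) = -3 and det A = 2·(-5) - (-2)·6 = -10 - (-12) = 2.
So p(s) = det(sI - A) = s^2 + 3s + 2.
Factor s^2 + 3s + 2: two numbers with sum -3 and product 2 are -1 and -2, so s^2 + 3s + 2 = (s + 1)(s + 2).
Hence p(s) = (s + 1) (s + 2), with roots -2, -1.
All eigenvalues have negative real part, so the system is asymptotically stable.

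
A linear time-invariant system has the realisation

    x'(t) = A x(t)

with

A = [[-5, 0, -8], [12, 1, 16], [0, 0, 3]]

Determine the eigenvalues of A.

det(sI - A) = s^3 - (tr A)s^2 + (M11 + M22 + M33)s - det A, where Mii is the 2×2 principal minor of A obtained by deleting row i and column i.
tr A = (-5) + 1 + 3 = -1; M11 = 1·3 - 16·0 = 3 - 0 = 3; M22 = (-5)·3 - (-8)·0 = -15 - 0 = -15; M33 = (-5)·1 - 0·12 = -5 - 0 = -5; sum of minors = -17.
det A = (-5)·(1·3 - 16·0) - 0·(12·3 - 16·0) + (-8)·(12·0 - 1·0) = (-5)·3 - 0·36 + (-8)·0 = -15.
So p(s) = det(sI - A) = s^3 + s^2 - 17s + 15.
Rational-root test: any integer root divides 15. Testing small divisors, s = 1 works: p(1) = 1 + 1 + (-17) + 15 = 0, so (s - 1) is a factor.
Dividing, p(s) = (s - 1)(s^2 + 2s - 15).
Factor s^2 + 2s - 15: two numbers with sum -2 and product -15 are 3 and -5, so s^2 + 2s - 15 = (s - 3)(s + 5).
Hence p(s) = (s - 3) (s - 1) (s + 5), with roots -5, 1, 3.
At least one eigenvalue has non-negative real part, so the system is not asymptotically stable.

-5, 1, 3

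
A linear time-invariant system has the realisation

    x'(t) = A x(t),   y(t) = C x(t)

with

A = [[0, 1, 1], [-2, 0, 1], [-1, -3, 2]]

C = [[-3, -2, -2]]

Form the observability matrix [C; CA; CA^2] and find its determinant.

-1242

CA = [[6, 3, -9]]
CA^2 = [[3, 33, -9]]
Observability matrix O = [C; CA; CA^2] = [[-3, -2, -2], [6, 3, -9], [3, 33, -9]]
Expanding along the first row, det(O) = (-3)·(3·(-9) - (-9)·33) - (-2)·(6·(-9) - (-9)·3) + (-2)·(6·33 - 3·3) = (-3)·270 - (-2)·(-27) + (-2)·189 = -1242
Since det(O) ≠ 0, rank(O) = 3 and the system is completely observable.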